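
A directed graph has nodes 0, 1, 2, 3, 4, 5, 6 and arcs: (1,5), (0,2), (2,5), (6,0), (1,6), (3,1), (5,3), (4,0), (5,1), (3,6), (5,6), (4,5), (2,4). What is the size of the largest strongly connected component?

{0, 1, 2, 3, 4, 5, 6} are all mutually reachable — one SCC of size 7.
The largest has 7 vertices.

7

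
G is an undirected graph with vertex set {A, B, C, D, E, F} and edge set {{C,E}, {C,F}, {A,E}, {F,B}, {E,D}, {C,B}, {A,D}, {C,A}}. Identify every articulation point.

C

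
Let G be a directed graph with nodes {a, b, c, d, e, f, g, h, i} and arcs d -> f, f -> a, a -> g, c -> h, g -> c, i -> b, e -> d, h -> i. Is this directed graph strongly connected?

No

There is no directed path from i to h, so the graph is not strongly connected.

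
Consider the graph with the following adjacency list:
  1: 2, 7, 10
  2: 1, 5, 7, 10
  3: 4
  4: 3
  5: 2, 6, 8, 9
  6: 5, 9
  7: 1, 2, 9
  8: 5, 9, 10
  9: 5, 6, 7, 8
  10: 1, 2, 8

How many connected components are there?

Starting from 3 we can reach 3, 4. That is one component of size 2.
Starting from 1 we can reach 1, 2, 5, 6, 7, 8, 9, 10. That is one component of size 8.
Total: 2 components.

2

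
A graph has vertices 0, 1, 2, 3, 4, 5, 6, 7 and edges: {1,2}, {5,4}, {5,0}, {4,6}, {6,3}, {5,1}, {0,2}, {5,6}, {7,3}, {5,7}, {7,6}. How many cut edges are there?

The edges on the cycle 5-0-2-1-5 are not bridges since each lies on that cycle.
Every edge lies on some cycle, so there are no bridges.

0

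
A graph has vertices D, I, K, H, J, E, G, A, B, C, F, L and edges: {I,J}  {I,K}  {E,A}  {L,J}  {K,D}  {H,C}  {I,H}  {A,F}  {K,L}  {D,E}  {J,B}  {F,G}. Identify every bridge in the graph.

A-E, A-F, B-J, C-H, D-E, D-K, F-G, H-I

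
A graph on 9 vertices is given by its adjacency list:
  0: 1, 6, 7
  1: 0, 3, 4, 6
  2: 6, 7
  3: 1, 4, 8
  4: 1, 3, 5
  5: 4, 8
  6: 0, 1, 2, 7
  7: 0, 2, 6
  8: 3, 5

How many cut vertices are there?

1

Removing 1 increases the component count from 1 to 2, so 1 is a cut vertex.
By contrast removing 4 leaves 1 component; it is not a cut vertex. No other vertex is a cut vertex either.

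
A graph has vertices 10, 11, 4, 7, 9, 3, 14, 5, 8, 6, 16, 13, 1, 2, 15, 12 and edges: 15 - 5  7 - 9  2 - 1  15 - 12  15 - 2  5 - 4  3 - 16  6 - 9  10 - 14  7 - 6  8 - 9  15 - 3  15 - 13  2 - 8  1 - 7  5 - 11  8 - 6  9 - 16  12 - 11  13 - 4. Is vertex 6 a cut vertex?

Deleting 6 leaves 2 components (was 2), so 6 is not a cut vertex.

No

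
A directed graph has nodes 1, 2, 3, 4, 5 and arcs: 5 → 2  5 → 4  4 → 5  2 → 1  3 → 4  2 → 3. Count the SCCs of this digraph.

{2, 3, 4, 5} are all mutually reachable — one SCC of size 4.
{1} is an SCC by itself.
That gives 2 strongly connected components.

2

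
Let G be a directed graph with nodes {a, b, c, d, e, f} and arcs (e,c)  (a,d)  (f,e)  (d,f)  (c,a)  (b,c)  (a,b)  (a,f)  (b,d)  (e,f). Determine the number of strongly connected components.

1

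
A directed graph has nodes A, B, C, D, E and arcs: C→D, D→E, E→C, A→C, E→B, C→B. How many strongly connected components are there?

3

{C, D, E} are all mutually reachable — one SCC of size 3.
{A} is an SCC by itself.
{B} is an SCC by itself.
That gives 3 strongly connected components.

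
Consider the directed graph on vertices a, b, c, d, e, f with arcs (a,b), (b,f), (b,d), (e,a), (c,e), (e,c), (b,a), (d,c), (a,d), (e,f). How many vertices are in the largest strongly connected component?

5

{a, b, c, d, e} are all mutually reachable — one SCC of size 5.
{f} is an SCC by itself.
The largest has 5 vertices.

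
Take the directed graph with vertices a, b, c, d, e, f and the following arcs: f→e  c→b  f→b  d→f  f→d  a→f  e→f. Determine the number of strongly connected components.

{d, e, f} are all mutually reachable — one SCC of size 3.
{a} is an SCC by itself.
{c} is an SCC by itself.
{b} is an SCC by itself.
That gives 4 strongly connected components.

4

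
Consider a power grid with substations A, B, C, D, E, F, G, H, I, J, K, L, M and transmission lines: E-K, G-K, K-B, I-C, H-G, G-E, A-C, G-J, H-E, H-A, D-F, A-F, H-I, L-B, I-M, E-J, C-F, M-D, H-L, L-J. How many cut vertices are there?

1

Removing H increases the component count from 1 to 2, so H is a cut vertex.
By contrast removing E leaves 1 component; it is not a cut vertex. No other vertex is a cut vertex either.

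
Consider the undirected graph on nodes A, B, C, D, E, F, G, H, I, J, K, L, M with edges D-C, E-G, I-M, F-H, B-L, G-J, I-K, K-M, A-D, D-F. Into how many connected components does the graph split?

Starting from B we can reach B, L. That is one component of size 2.
Starting from E we can reach E, G, J. That is one component of size 3.
Starting from I we can reach I, K, M. That is one component of size 3.
Starting from A we can reach A, C, D, F, H. That is one component of size 5.
Total: 4 components.

4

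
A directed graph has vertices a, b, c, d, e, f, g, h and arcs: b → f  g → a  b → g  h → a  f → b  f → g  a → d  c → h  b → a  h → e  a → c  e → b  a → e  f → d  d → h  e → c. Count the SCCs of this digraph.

{a, b, c, d, e, f, g, h} are all mutually reachable — one SCC of size 8.
That gives 1 strongly connected component.

1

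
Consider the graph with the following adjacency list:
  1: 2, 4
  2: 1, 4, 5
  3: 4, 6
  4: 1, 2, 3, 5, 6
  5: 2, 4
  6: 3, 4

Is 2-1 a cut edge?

No

After removing 2-1, the path 2-4-1 still connects them, so the edge is not a bridge.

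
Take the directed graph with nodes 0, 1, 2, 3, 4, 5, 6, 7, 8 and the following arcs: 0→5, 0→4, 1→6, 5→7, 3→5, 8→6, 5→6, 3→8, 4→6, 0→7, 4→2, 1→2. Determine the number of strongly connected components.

{7} is an SCC by itself.
{4} is an SCC by itself.
{1} is an SCC by itself.
{0} is an SCC by itself.
{6} is an SCC by itself.
(and 4 more singleton SCCs)
That gives 9 strongly connected components.

9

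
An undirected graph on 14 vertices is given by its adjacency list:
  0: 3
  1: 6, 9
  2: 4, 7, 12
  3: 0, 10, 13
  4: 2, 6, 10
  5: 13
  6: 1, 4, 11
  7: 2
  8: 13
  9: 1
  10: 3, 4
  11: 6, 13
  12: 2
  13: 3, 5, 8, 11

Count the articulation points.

Removing 1 increases the component count from 1 to 2, so 1 is a cut vertex.
Removing 2 increases the component count from 1 to 3, so 2 is a cut vertex.
Removing 3 increases the component count from 1 to 2, so 3 is a cut vertex.
Likewise 4, 6, 13 are cut vertices.
By contrast removing 9 leaves 1 component; it is not a cut vertex. No other vertex is a cut vertex either.

6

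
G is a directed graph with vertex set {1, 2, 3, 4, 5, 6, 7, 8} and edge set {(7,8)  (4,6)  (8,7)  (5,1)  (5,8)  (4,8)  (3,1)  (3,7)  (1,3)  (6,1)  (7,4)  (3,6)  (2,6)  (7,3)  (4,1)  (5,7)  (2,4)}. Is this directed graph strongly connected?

No

There is no directed path from 3 to 5, so the graph is not strongly connected.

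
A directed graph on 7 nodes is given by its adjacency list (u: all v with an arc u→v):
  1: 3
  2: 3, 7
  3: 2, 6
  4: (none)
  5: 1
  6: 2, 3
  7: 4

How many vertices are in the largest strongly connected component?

3

{2, 3, 6} are all mutually reachable — one SCC of size 3.
{1} is an SCC by itself.
{7} is an SCC by itself.
{5} is an SCC by itself.
{4} is an SCC by itself.
The largest has 3 vertices.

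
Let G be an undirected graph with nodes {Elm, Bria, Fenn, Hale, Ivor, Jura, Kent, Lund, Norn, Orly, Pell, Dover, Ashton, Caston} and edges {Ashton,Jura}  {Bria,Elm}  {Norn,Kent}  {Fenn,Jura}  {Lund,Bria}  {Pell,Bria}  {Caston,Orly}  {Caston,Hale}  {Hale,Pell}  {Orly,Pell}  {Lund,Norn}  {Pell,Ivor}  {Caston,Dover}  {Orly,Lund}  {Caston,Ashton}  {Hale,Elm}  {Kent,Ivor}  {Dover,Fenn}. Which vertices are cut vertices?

Removing Caston increases the component count from 1 to 2, so Caston is a cut vertex.
By contrast removing Elm leaves 1 component; it is not a cut vertex. No other vertex is a cut vertex either.

Caston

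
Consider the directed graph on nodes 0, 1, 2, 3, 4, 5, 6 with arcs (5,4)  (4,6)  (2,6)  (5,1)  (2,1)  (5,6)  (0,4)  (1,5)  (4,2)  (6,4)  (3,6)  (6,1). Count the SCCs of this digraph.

3

{1, 2, 4, 5, 6} are all mutually reachable — one SCC of size 5.
{3} is an SCC by itself.
{0} is an SCC by itself.
That gives 3 strongly connected components.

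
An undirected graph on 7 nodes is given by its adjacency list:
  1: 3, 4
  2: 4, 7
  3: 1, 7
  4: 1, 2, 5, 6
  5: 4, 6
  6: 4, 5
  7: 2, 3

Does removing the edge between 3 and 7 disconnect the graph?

No

After removing 3-7, the path 3-1-4-2-7 still connects them, so the edge is not a bridge.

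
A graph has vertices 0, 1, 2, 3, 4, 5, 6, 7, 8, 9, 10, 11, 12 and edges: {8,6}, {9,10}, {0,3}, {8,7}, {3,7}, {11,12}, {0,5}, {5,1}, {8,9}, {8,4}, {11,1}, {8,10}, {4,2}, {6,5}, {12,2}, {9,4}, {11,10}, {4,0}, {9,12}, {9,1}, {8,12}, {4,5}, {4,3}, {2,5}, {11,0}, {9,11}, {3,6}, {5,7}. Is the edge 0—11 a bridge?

No

After removing 0—11, the path 0-4-9-11 still connects them, so the edge is not a bridge.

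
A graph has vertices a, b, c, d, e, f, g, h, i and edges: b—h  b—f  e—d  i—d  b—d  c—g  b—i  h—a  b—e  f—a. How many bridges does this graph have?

1

The edges on the cycle b-h-a-f-b are not bridges since each lies on that cycle.
But removing g—c disconnects g from c — this is a bridge.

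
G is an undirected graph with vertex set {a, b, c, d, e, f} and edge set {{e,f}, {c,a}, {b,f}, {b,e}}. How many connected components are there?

3

d is isolated — a component by itself.
Starting from a we can reach a, c. That is one component of size 2.
Starting from b we can reach b, e, f. That is one component of size 3.
Total: 3 components.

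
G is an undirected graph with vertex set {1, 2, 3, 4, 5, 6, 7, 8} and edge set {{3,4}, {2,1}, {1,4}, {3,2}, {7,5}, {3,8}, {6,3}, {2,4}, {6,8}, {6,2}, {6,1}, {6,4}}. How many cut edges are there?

The edges on the cycle 6-3-8-6 are not bridges since each lies on that cycle.
But removing 7–5 disconnects 7 from 5 — this is a bridge.

1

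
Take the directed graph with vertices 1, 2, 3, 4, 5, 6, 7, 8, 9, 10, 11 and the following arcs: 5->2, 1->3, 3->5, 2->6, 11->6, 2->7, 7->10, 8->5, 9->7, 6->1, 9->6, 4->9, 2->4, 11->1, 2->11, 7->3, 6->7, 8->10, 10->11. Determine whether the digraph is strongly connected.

No

There is no directed path from 4 to 8, so the graph is not strongly connected.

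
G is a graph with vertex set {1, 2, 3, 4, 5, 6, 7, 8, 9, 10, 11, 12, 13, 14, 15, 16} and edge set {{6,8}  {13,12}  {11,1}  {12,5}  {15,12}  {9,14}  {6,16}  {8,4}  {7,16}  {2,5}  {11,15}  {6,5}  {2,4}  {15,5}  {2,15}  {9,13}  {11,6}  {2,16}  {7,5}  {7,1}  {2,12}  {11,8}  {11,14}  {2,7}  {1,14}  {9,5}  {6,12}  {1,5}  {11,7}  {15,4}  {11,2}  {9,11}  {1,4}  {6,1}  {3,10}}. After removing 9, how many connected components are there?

2

With 9 gone, the remaining components are: {3, 10}; {1, 2, 4, 5, 6, 7, 8, 11, 12, 13, 14, 15, 16}.
That is 2 components.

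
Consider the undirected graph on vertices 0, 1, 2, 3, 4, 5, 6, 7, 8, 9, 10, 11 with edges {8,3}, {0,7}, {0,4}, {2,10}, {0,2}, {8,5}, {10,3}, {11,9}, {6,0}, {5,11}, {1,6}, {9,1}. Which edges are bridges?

The edges on the cycle 8-5-11-9-1-6-0-2-10-3-8 are not bridges since each lies on that cycle.
But removing 4-0 disconnects 4 from 0; removing 7-0 disconnects 7 from 0 — these are bridges.

0-4, 0-7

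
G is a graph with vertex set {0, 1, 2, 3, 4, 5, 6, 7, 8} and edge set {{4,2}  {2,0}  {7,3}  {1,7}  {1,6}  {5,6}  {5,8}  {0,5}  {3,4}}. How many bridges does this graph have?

The edges on the cycle 1-7-3-4-2-0-5-6-1 are not bridges since each lies on that cycle.
But removing 8-5 disconnects 8 from 5 — this is a bridge.

1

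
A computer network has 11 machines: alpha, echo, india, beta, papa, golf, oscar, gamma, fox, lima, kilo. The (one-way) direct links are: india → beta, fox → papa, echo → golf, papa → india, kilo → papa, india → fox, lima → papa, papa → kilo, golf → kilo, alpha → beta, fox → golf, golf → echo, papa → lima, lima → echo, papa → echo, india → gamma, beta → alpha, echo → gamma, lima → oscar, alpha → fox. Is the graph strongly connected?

There is no directed path from oscar to gamma, so the graph is not strongly connected.

No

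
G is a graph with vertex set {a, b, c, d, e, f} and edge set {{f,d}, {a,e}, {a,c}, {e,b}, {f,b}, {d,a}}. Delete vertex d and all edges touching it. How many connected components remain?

1

With d gone, the remaining components are: {a, b, c, e, f}.
That is 1 component.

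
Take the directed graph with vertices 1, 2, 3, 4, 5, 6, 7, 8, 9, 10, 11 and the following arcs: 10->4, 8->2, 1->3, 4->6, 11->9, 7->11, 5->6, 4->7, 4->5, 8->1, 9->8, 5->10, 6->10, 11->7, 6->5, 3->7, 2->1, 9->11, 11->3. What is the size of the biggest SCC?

7

{1, 2, 3, 7, 8, 9, 11} are all mutually reachable — one SCC of size 7.
{4, 5, 6, 10} are all mutually reachable — one SCC of size 4.
The largest has 7 vertices.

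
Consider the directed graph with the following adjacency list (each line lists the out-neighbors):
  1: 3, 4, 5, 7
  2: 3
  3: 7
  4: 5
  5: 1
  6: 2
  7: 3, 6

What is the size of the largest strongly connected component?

{2, 3, 6, 7} are all mutually reachable — one SCC of size 4.
{1, 4, 5} are all mutually reachable — one SCC of size 3.
The largest has 4 vertices.

4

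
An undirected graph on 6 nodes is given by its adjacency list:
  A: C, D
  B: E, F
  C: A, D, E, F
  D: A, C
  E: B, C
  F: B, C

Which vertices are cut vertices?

Removing C increases the component count from 1 to 2, so C is a cut vertex.
By contrast removing D leaves 1 component; it is not a cut vertex. No other vertex is a cut vertex either.

C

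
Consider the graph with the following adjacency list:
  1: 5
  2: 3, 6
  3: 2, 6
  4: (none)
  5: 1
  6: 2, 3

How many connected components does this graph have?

4 is isolated — a component by itself.
Starting from 1 we can reach 1, 5. That is one component of size 2.
Starting from 2 we can reach 2, 3, 6. That is one component of size 3.
Total: 3 components.

3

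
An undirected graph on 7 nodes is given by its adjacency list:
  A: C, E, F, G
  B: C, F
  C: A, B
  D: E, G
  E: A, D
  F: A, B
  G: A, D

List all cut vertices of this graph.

Removing A increases the component count from 1 to 2, so A is a cut vertex.
By contrast removing C leaves 1 component; it is not a cut vertex. No other vertex is a cut vertex either.

A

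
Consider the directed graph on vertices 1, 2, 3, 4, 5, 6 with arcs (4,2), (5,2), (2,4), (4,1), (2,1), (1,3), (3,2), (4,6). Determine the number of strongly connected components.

3

{1, 2, 3, 4} are all mutually reachable — one SCC of size 4.
{6} is an SCC by itself.
{5} is an SCC by itself.
That gives 3 strongly connected components.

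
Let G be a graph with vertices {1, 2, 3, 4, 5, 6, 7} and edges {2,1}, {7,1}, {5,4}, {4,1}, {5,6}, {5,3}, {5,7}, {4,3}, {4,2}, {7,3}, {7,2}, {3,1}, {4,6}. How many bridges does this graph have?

0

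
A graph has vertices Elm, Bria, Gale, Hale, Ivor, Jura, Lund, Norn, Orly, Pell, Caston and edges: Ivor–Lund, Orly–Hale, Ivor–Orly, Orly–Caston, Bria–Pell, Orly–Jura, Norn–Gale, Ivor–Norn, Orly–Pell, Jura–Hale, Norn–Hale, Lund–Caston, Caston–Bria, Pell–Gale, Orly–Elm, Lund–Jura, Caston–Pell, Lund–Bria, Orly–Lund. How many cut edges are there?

The edges on the cycle Orly-Caston-Pell-Orly are not bridges since each lies on that cycle.
But removing Elm–Orly disconnects Elm from Orly — this is a bridge.

1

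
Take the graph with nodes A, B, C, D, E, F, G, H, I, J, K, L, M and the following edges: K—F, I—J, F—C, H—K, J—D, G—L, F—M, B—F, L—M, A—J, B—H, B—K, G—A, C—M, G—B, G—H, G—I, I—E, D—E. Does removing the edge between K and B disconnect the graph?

No

After removing K—B, the path K-H-B still connects them, so the edge is not a bridge.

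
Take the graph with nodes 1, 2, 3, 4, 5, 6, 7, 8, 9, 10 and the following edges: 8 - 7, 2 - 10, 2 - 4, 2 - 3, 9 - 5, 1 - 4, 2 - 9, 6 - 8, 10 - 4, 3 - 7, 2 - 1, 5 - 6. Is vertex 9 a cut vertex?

No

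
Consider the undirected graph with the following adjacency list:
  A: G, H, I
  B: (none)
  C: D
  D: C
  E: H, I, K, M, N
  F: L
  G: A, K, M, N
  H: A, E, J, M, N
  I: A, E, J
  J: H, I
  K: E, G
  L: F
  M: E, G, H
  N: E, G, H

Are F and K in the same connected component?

The component containing F is {F, L}, and K is not in it.

No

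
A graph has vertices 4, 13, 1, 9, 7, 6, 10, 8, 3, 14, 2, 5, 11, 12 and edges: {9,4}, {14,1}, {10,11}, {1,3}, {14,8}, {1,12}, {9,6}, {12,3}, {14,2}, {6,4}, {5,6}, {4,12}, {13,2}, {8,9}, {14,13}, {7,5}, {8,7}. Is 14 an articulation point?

Yes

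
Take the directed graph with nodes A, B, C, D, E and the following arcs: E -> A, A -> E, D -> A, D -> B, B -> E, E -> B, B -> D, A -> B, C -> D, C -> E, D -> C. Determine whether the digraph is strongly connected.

From E we can reach every vertex (A, B, C, D, E), and every vertex can reach E (A, B, C, D, E). So the whole graph is one strongly connected component.

Yes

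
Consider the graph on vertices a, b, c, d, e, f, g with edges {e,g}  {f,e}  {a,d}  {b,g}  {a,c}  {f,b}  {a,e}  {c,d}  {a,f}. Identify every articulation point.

Removing a increases the component count from 1 to 2, so a is a cut vertex.
By contrast removing g leaves 1 component; it is not a cut vertex. No other vertex is a cut vertex either.

a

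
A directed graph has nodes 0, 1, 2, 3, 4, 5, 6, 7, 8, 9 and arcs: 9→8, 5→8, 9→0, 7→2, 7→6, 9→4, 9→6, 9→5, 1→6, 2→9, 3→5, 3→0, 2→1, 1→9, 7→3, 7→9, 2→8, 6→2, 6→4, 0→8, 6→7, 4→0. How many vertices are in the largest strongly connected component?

5

{1, 2, 6, 7, 9} are all mutually reachable — one SCC of size 5.
{4} is an SCC by itself.
{0} is an SCC by itself.
{5} is an SCC by itself.
{3} is an SCC by itself.
(and 1 more singleton SCC)
The largest has 5 vertices.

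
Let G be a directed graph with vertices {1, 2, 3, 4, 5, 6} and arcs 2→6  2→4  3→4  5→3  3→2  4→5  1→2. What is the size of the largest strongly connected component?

4

{2, 3, 4, 5} are all mutually reachable — one SCC of size 4.
{6} is an SCC by itself.
{1} is an SCC by itself.
The largest has 4 vertices.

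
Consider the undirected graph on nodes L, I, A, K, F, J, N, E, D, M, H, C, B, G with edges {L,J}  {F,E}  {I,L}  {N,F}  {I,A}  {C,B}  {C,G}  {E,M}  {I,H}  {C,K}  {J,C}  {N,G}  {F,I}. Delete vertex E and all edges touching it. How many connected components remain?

3

With E gone, the remaining components are: {D}; {M}; {A, B, C, F, G, H, I, J, K, L, N}.
That is 3 components.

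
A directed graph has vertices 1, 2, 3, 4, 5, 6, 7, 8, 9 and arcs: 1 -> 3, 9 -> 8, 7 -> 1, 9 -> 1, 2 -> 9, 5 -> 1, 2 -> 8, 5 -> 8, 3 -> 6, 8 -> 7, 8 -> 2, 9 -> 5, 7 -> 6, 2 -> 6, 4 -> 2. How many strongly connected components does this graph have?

6

{2, 5, 8, 9} are all mutually reachable — one SCC of size 4.
{6} is an SCC by itself.
{7} is an SCC by itself.
{1} is an SCC by itself.
{3} is an SCC by itself.
(and 1 more singleton SCC)
That gives 6 strongly connected components.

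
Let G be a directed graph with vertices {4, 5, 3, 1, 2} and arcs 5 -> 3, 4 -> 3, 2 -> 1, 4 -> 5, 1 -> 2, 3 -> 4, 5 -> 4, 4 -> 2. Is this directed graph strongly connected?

There is no directed path from 1 to 3, so the graph is not strongly connected.

No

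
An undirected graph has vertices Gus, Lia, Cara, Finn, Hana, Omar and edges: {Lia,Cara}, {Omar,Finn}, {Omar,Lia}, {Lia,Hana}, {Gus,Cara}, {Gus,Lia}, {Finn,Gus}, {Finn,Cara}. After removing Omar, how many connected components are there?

1

With Omar gone, the remaining components are: {Gus, Lia, Cara, Finn, Hana}.
That is 1 component.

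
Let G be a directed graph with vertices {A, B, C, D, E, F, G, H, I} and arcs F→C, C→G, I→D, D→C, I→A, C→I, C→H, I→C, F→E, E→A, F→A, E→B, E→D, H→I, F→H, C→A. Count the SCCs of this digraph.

{C, D, H, I} are all mutually reachable — one SCC of size 4.
{B} is an SCC by itself.
{F} is an SCC by itself.
{G} is an SCC by itself.
{A} is an SCC by itself.
(and 1 more singleton SCC)
That gives 6 strongly connected components.

6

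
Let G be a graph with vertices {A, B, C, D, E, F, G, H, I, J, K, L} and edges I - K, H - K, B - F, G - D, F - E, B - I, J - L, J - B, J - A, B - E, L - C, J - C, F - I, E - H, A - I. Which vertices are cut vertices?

Removing J increases the component count from 2 to 3, so J is a cut vertex.
By contrast removing G leaves 2 components; it is not a cut vertex. No other vertex is a cut vertex either.

J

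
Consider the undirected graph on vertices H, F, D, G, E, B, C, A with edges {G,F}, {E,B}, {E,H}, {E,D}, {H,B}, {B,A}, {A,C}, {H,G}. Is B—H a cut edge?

No

After removing B—H, the path B-E-H still connects them, so the edge is not a bridge.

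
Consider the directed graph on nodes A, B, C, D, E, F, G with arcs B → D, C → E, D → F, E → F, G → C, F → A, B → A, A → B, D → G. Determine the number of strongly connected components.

1

{A, B, C, D, E, F, G} are all mutually reachable — one SCC of size 7.
That gives 1 strongly connected component.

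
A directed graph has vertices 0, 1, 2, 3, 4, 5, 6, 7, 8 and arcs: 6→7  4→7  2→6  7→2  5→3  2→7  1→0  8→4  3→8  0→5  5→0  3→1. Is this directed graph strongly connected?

No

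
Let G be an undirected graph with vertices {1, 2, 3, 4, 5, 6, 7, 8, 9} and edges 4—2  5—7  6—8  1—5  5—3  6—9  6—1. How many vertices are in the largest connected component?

Starting from 2 we can reach 2, 4. That is one component of size 2.
Starting from 1 we can reach 1, 3, 5, 6, 7, 8, 9. That is one component of size 7.
The largest has 7 vertices.

7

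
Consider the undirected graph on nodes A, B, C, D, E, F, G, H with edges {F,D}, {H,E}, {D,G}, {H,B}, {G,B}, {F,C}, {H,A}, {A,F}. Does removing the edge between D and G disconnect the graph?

After removing D-G, the path D-F-A-H-B-G still connects them, so the edge is not a bridge.

No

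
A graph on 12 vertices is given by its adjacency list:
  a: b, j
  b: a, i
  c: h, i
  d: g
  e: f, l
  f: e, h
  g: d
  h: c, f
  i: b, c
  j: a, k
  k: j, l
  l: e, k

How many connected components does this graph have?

Starting from d we can reach d, g. That is one component of size 2.
Starting from a we can reach a, b, c, e, f, h, i, j, k, l. That is one component of size 10.
Total: 2 components.

2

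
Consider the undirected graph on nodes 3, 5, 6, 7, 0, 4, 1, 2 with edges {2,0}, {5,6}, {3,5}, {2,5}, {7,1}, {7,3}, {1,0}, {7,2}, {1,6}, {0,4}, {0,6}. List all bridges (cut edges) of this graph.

The edges on the cycle 7-3-5-2-7 are not bridges since each lies on that cycle.
But removing 0—4 disconnects 0 from 4 — this is a bridge.

0-4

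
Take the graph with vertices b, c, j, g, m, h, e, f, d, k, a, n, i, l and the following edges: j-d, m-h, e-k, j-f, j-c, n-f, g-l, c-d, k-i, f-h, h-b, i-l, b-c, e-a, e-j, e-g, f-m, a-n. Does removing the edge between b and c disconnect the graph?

No

After removing b-c, the path b-h-f-j-c still connects them, so the edge is not a bridge.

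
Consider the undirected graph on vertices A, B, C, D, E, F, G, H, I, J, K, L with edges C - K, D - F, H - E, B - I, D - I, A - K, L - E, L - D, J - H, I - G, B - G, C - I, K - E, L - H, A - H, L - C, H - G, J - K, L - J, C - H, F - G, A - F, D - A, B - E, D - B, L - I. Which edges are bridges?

none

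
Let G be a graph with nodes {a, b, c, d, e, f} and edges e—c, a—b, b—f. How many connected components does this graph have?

d is isolated — a component by itself.
Starting from c we can reach c, e. That is one component of size 2.
Starting from a we can reach a, b, f. That is one component of size 3.
Total: 3 components.

3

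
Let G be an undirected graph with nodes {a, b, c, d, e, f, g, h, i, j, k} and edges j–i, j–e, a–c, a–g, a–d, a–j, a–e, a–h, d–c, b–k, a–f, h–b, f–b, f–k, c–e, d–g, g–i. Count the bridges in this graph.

0

The edges on the cycle a-h-b-k-f-a are not bridges since each lies on that cycle.
Every edge lies on some cycle, so there are no bridges.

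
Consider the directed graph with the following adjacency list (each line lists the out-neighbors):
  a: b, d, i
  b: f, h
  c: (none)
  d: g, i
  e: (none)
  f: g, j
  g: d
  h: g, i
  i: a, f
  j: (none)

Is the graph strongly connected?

No

There is no directed path from b to e, so the graph is not strongly connected.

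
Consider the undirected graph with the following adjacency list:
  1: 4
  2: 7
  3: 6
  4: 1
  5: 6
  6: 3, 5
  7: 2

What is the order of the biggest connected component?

3

Starting from 2 we can reach 2, 7. That is one component of size 2.
Starting from 1 we can reach 1, 4. That is one component of size 2.
Starting from 3 we can reach 3, 5, 6. That is one component of size 3.
The largest has 3 vertices.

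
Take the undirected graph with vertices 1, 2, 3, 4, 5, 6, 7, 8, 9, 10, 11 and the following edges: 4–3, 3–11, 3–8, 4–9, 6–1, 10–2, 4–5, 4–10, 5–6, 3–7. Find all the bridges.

1-6, 10-2, 10-4, 11-3, 3-4, 3-7, 3-8, 4-5, 4-9, 5-6

removing 4–3 disconnects 4 from 3; removing 10–2 disconnects 10 from 2; removing 8–3 disconnects 8 from 3; removing 5–6 disconnects 5 from 6 — these are bridges.
In total 10 edges are bridges.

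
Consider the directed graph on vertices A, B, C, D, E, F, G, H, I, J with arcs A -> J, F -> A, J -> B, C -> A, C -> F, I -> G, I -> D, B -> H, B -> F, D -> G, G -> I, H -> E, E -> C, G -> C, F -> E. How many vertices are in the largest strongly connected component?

{A, B, C, E, F, H, J} are all mutually reachable — one SCC of size 7.
{D, G, I} are all mutually reachable — one SCC of size 3.
The largest has 7 vertices.

7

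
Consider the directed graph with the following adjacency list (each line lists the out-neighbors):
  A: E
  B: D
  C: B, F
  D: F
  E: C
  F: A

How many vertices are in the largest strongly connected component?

{A, B, C, D, E, F} are all mutually reachable — one SCC of size 6.
The largest has 6 vertices.

6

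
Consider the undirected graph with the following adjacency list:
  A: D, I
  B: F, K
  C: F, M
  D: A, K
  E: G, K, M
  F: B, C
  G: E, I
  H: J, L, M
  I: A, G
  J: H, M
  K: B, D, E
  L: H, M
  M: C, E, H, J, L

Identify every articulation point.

M

Removing M increases the component count from 1 to 2, so M is a cut vertex.
By contrast removing B leaves 1 component; it is not a cut vertex. No other vertex is a cut vertex either.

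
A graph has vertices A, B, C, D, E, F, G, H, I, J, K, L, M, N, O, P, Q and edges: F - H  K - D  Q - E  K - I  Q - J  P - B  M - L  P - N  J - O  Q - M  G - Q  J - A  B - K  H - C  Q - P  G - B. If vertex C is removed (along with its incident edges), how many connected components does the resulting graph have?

2

With C gone, the remaining components are: {F, H}; {A, B, D, E, G, I, J, K, L, M, N, O, P, Q}.
That is 2 components.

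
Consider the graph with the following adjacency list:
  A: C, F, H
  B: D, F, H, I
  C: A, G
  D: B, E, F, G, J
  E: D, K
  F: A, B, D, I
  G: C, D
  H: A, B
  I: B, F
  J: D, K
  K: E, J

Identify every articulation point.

D

Removing D increases the component count from 1 to 2, so D is a cut vertex.
By contrast removing H leaves 1 component; it is not a cut vertex. No other vertex is a cut vertex either.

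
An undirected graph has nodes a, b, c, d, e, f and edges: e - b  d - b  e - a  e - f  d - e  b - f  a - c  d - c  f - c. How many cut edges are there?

0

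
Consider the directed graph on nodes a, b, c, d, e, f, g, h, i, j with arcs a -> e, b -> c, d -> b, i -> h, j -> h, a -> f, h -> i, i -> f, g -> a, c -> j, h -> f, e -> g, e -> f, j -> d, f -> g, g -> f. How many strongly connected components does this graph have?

3

{a, e, f, g} are all mutually reachable — one SCC of size 4.
{b, c, d, j} are all mutually reachable — one SCC of size 4.
{h, i} are all mutually reachable — one SCC of size 2.
That gives 3 strongly connected components.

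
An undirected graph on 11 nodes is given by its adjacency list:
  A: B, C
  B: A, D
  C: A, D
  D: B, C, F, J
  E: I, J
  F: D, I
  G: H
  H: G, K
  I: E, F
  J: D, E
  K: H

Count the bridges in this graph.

The edges on the cycle D-J-E-I-F-D are not bridges since each lies on that cycle.
But removing K-H disconnects K from H; removing H-G disconnects H from G — these are bridges.
That makes 2 bridges.

2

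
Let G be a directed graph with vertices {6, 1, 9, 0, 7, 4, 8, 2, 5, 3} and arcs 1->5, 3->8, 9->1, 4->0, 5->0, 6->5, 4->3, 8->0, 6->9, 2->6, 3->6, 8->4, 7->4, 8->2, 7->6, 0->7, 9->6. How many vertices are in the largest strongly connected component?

{0, 1, 2, 3, 4, 5, 6, 7, 8, 9} are all mutually reachable — one SCC of size 10.
The largest has 10 vertices.

10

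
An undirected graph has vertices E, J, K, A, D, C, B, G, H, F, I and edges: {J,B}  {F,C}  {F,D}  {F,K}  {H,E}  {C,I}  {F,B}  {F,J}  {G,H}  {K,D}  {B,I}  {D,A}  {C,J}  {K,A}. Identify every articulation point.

F, H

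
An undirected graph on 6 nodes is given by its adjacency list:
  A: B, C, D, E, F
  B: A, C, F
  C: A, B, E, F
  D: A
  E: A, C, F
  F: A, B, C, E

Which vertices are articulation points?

A

Removing A increases the component count from 1 to 2, so A is a cut vertex.
By contrast removing C leaves 1 component; it is not a cut vertex. No other vertex is a cut vertex either.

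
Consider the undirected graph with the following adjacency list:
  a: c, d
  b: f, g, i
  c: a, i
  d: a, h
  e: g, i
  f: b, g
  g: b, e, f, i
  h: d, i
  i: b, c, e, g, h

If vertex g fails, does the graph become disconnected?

No

Deleting g leaves 1 component (was 1) (its neighbors b, e, f, i remain connected to each other), so g is not a cut vertex.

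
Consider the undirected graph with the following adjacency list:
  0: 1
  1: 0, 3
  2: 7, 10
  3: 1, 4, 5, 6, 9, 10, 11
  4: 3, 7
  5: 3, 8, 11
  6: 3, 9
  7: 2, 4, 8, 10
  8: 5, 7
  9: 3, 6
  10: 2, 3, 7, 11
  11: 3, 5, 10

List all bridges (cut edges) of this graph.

The edges on the cycle 3-9-6-3 are not bridges since each lies on that cycle.
But removing 3-1 disconnects 3 from 1; removing 0-1 disconnects 0 from 1 — these are bridges.

0-1, 1-3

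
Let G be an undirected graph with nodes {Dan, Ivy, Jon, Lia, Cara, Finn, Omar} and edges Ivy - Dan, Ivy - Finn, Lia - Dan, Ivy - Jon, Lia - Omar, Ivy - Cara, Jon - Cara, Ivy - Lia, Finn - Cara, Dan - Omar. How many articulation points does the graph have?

1

Removing Ivy increases the component count from 1 to 2, so Ivy is a cut vertex.
By contrast removing Cara leaves 1 component; it is not a cut vertex. No other vertex is a cut vertex either.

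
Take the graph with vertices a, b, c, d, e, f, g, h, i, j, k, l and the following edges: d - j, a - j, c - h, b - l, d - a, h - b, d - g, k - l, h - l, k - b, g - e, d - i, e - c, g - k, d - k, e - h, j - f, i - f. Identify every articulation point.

Removing d increases the component count from 1 to 2, so d is a cut vertex.
By contrast removing f leaves 1 component; it is not a cut vertex. No other vertex is a cut vertex either.

d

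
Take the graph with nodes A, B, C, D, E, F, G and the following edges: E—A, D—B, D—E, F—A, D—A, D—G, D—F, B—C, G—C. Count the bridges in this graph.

The edges on the cycle D-B-C-G-D are not bridges since each lies on that cycle.
Every edge lies on some cycle, so there are no bridges.

0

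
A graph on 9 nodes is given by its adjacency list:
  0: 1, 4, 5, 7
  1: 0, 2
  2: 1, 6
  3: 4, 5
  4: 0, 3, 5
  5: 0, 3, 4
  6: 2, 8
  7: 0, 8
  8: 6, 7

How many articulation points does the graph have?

1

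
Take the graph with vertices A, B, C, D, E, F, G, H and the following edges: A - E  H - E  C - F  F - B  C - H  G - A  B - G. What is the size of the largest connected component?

D is isolated — a component by itself.
Starting from A we can reach A, B, C, E, F, G, H. That is one component of size 7.
The largest has 7 vertices.

7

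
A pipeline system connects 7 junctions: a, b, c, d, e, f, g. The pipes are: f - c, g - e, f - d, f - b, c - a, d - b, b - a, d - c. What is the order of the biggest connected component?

5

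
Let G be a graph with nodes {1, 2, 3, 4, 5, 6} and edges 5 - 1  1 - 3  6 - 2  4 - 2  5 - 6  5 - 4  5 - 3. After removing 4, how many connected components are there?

With 4 gone, the remaining components are: {1, 2, 3, 5, 6}.
That is 1 component.

1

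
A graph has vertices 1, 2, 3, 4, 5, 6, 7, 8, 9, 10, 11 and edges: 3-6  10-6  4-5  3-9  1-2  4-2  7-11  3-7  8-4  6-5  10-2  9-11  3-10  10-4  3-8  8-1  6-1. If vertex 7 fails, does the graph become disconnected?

No

Deleting 7 leaves 1 component (was 1) (its neighbors 3, 11 remain connected to each other), so 7 is not a cut vertex.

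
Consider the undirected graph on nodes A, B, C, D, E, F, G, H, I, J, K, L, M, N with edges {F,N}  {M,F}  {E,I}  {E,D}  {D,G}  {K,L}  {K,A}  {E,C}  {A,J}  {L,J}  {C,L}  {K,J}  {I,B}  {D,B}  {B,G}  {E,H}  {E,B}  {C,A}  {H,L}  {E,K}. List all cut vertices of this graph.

E, F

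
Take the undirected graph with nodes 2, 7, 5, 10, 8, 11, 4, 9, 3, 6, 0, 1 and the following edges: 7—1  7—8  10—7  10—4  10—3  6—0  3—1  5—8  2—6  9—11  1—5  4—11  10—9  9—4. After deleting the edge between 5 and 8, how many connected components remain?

5 and 8 are still connected via 5-1-7-8, so the component count stays at 2.

2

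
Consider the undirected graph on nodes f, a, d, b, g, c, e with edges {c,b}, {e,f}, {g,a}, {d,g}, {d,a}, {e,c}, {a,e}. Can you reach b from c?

Yes

From c we can reach a, b, c, d, e, f, g, which includes b.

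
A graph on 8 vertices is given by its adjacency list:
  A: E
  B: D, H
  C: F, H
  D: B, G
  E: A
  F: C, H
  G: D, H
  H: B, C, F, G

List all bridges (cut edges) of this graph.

A-E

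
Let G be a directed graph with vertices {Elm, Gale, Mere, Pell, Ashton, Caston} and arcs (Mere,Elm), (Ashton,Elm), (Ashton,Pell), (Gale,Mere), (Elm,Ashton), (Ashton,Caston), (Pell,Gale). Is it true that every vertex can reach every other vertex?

There is no directed path from Caston to Mere, so the graph is not strongly connected.

No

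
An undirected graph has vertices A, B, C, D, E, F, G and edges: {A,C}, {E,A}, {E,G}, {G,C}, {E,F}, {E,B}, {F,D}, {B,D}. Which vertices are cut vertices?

Removing E increases the component count from 1 to 2, so E is a cut vertex.
By contrast removing G leaves 1 component; it is not a cut vertex. No other vertex is a cut vertex either.

E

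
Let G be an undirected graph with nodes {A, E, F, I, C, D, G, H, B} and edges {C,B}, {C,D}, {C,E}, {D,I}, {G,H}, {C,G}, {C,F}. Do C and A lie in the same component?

The component containing C is {B, C, D, E, F, G, H, I}, and A is not in it.

No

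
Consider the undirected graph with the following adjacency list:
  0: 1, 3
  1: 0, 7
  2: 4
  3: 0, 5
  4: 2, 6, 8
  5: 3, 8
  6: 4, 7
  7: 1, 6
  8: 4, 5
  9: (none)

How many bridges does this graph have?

The edges on the cycle 7-6-4-8-5-3-0-1-7 are not bridges since each lies on that cycle.
But removing 2-4 disconnects 2 from 4 — this is a bridge.

1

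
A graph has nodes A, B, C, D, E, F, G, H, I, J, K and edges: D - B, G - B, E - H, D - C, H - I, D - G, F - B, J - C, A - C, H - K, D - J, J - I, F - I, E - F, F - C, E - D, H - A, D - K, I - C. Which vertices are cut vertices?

Removing J, for instance, still leaves 1 component. No single vertex removal increases the component count — the graph has no articulation points.

none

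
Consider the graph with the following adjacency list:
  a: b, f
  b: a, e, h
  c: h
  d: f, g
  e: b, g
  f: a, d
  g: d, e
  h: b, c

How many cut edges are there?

The edges on the cycle f-d-g-e-b-a-f are not bridges since each lies on that cycle.
But removing h-c disconnects h from c; removing b-h disconnects b from h — these are bridges.
That makes 2 bridges.

2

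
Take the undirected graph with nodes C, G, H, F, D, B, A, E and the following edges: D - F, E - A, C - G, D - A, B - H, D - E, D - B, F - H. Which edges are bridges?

The edges on the cycle D-E-A-D are not bridges since each lies on that cycle.
But removing C - G disconnects C from G — this is a bridge.

C-G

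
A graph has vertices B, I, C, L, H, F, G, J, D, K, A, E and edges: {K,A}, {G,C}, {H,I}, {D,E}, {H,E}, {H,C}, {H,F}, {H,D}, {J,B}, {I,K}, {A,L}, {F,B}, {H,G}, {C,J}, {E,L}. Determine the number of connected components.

1

Starting from A we can reach A, B, C, D, E, F, G, H, I, J, K, L. That is one component of size 12.
Total: 1 component.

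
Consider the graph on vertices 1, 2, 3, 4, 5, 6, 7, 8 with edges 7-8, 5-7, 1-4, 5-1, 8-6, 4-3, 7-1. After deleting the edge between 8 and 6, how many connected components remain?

3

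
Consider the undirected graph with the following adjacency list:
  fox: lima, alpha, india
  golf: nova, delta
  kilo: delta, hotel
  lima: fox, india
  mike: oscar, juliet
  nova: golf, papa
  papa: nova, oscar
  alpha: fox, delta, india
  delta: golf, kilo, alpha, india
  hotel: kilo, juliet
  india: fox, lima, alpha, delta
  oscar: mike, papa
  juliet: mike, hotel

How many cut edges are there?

The edges on the cycle delta-alpha-fox-lima-india-delta are not bridges since each lies on that cycle.
Every edge lies on some cycle, so there are no bridges.

0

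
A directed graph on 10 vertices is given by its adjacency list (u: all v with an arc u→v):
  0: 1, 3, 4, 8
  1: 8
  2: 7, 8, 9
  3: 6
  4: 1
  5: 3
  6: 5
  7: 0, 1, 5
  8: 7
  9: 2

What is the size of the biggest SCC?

{0, 1, 4, 7, 8} are all mutually reachable — one SCC of size 5.
{3, 5, 6} are all mutually reachable — one SCC of size 3.
{2, 9} are all mutually reachable — one SCC of size 2.
The largest has 5 vertices.

5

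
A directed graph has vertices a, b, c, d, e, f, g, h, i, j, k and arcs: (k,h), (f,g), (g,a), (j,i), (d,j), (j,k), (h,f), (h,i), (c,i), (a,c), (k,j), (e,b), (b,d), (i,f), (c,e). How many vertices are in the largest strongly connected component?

11

{a, b, c, d, e, f, g, h, i, j, k} are all mutually reachable — one SCC of size 11.
The largest has 11 vertices.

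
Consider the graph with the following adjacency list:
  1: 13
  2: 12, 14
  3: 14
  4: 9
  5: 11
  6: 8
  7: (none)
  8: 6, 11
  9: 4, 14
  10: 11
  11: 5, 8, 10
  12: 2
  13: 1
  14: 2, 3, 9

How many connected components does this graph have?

7 is isolated — a component by itself.
Starting from 1 we can reach 1, 13. That is one component of size 2.
Starting from 5 we can reach 5, 6, 8, 10, 11. That is one component of size 5.
Starting from 2 we can reach 2, 3, 4, 9, 12, 14. That is one component of size 6.
Total: 4 components.

4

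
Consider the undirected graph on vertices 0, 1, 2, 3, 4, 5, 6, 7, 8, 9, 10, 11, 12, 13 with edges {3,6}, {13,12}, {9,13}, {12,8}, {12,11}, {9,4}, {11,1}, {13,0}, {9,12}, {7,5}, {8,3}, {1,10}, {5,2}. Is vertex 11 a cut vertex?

Deleting 11 raises the number of components from 2 to 3, so 11 is a cut vertex.

Yes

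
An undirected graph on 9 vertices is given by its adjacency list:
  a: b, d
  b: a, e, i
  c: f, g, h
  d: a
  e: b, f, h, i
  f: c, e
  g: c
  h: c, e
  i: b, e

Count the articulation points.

4

Removing a increases the component count from 1 to 2, so a is a cut vertex.
Removing b increases the component count from 1 to 2, so b is a cut vertex.
Removing c increases the component count from 1 to 2, so c is a cut vertex.
Likewise e is a cut vertex.
By contrast removing f leaves 1 component; it is not a cut vertex. No other vertex is a cut vertex either.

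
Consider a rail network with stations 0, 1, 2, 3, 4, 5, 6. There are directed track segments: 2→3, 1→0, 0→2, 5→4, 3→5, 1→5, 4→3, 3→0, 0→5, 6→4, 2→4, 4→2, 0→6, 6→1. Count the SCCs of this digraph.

1

{0, 1, 2, 3, 4, 5, 6} are all mutually reachable — one SCC of size 7.
That gives 1 strongly connected component.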